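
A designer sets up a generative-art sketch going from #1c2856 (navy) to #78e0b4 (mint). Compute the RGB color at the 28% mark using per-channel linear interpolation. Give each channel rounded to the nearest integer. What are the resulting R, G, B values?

(54, 92, 112)

#1c2856 → (28, 40, 86); #78e0b4 → (120, 224, 180).
28% corresponds to t = 0.28.
R = 28 + 0.28 × (120 − 28) = 28 + 0.28 × 92 = 53.76 → 54
G = 40 + 0.28 × (224 − 40) = 40 + 0.28 × 184 = 91.52 → 92
B = 86 + 0.28 × (180 − 86) = 86 + 0.28 × 94 = 112.32 → 112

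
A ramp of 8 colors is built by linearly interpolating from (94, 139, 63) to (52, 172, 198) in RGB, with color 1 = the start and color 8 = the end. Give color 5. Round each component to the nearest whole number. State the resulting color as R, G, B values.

With 8 swatches and endpoints inclusive, swatch 5 sits at t = (5 − 1)/(8 − 1) = 4/7 ≈ 0.5714.
R = 94 + 0.5714 × (52 − 94) = 70.001 → 70
G = 139 + 0.5714 × (172 − 139) = 157.856 → 158
B = 63 + 0.5714 × (198 − 63) = 140.139 → 140

(70, 158, 140)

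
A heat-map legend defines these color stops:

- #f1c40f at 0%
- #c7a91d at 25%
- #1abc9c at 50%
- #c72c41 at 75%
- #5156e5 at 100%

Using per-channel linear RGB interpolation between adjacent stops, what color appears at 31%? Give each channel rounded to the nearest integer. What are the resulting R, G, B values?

31% lies between the 25% and 50% stops, so the local fraction is t = (31 − 25)/(50 − 25) = 6/25 ≈ 0.24.
#c7a91d → (199, 169, 29); #1abc9c → (26, 188, 156).
R = 199 + 0.24 × (26 − 199) = 157.48 → 157
G = 169 + 0.24 × (188 − 169) = 173.56 → 174
B = 29 + 0.24 × (156 − 29) = 59.48 → 59

(157, 174, 59)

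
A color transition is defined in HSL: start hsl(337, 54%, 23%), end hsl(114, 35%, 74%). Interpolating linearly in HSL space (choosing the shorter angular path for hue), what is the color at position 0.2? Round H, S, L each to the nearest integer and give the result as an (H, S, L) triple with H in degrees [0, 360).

Hue: 114 − 337 = -223°, but |-223| > 180 so the shorter arc goes the other way: Δh = -223 + 360 = 137°.
H = 337 + 0.2 × (137) = 364.4 → 364 → 364 mod 360 = 4°
S = 54 + 0.2 × (35 − 54) = 50.2 → 50%
L = 23 + 0.2 × (74 − 23) = 33.2 → 33%

(4, 50, 33)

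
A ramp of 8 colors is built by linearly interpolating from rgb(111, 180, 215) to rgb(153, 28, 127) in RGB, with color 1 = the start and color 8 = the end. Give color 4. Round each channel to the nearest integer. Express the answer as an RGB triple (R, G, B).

(129, 115, 177)

With 8 swatches and endpoints inclusive, swatch 4 sits at t = (4 − 1)/(8 − 1) = 3/7 ≈ 0.4286.
R = 111 + 0.4286 × (153 − 111) = 129.001 → 129
G = 180 + 0.4286 × (28 − 180) = 114.853 → 115
B = 215 + 0.4286 × (127 − 215) = 177.283 → 177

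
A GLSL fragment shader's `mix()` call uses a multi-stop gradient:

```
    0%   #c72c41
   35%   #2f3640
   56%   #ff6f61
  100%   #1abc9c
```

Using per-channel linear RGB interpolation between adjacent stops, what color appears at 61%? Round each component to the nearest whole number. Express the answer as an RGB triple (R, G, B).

(229, 120, 104)

61% lies between the 56% and 100% stops, so the local fraction is t = (61 − 56)/(100 − 56) = 5/44 ≈ 0.1136.
#ff6f61 → (255, 111, 97); #1abc9c → (26, 188, 156).
R = 255 + 0.1136 × (26 − 255) = 228.986 → 229
G = 111 + 0.1136 × (188 − 111) = 119.747 → 120
B = 97 + 0.1136 × (156 − 97) = 103.702 → 104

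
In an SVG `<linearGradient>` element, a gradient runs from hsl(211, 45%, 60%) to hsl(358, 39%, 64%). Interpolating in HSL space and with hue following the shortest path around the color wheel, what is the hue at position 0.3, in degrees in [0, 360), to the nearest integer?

Hue arc: Δh = 358 − 211 = 147° (|Δh| ≤ 180, already the shorter path).
H = 211 + 0.3 × (147) = 255.1 → 255°

255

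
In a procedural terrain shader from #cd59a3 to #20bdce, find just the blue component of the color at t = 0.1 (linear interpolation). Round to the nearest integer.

B₁ = 163 (from #cd59a3), B₂ = 206 (from #20bdce).
B = 163 + 0.1 × (206 − 163) = 167.3 → 167

167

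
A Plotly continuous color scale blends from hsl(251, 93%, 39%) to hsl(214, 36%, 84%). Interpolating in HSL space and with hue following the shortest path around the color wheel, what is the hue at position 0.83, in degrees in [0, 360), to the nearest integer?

Hue arc: Δh = 214 − 251 = -37° (|Δh| ≤ 180, already the shorter path).
H = 251 + 0.83 × (-37) = 220.29 → 220°

220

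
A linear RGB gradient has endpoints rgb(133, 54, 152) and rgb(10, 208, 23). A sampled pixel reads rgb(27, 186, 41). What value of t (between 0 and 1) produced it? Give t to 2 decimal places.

Invert the lerp on the G channel (largest span, 154): t = (186 − 54) / (208 − 54) = 132/154 = 0.85714.
Check on R: (27 − 133)/(10 − 133) = 0.8618 ✓

0.86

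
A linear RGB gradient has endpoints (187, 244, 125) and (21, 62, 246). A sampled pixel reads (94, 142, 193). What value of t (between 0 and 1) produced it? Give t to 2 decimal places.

Invert the lerp on the G channel (largest span, 182): t = (142 − 244) / (62 − 244) = -102/-182 = 0.56044.
Check on R: (94 − 187)/(21 − 187) = 0.5602 ✓

0.56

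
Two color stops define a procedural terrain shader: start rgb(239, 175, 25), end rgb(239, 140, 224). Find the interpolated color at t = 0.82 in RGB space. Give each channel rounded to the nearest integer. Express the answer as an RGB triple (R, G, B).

(239, 146, 188)

R = 239 + 0.82 × (239 − 239) = 239 + 0.82 × 0 = 239 → 239
G = 175 + 0.82 × (140 − 175) = 175 + 0.82 × -35 = 146.3 → 146
B = 25 + 0.82 × (224 − 25) = 25 + 0.82 × 199 = 188.18 → 188
So the blended color is (239, 146, 188), about #ef92bc.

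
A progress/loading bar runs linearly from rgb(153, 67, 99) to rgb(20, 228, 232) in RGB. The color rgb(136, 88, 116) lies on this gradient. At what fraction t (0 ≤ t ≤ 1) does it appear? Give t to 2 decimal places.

Invert the lerp on the G channel (largest span, 161): t = (88 − 67) / (228 − 67) = 21/161 = 0.13043.
Check on R: (136 − 153)/(20 − 153) = 0.1278 ✓

0.13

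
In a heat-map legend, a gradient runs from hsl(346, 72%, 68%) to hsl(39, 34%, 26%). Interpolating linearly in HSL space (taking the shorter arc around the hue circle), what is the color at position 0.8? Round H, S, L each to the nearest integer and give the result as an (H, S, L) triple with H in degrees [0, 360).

Hue: 39 − 346 = -307°, but |-307| > 180 so the shorter arc goes the other way: Δh = -307 + 360 = 53°.
H = 346 + 0.8 × (53) = 388.4 → 388 → 388 mod 360 = 28°
S = 72 + 0.8 × (34 − 72) = 41.6 → 42%
L = 68 + 0.8 × (26 − 68) = 34.4 → 34%

(28, 42, 34)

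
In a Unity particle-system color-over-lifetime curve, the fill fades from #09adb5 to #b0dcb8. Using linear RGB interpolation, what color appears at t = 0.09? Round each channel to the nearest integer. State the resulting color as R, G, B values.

(24, 177, 181)

#09adb5 → (9, 173, 181); #b0dcb8 → (176, 220, 184).
R = 9 + 0.09 × (176 − 9) = 9 + 0.09 × 167 = 24.03 → 24
G = 173 + 0.09 × (220 − 173) = 173 + 0.09 × 47 = 177.23 → 177
B = 181 + 0.09 × (184 − 181) = 181 + 0.09 × 3 = 181.27 → 181
So the blended color is (24, 177, 181), about #18b1b5.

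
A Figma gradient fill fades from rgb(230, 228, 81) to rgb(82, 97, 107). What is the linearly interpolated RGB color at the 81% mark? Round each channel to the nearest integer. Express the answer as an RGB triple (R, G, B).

81% corresponds to t = 0.81.
R = 230 + 0.81 × (82 − 230) = 230 + 0.81 × -148 = 110.12 → 110
G = 228 + 0.81 × (97 − 228) = 228 + 0.81 × -131 = 121.89 → 122
B = 81 + 0.81 × (107 − 81) = 81 + 0.81 × 26 = 102.06 → 102
So the blended color is (110, 122, 102), about #6e7a66.

(110, 122, 102)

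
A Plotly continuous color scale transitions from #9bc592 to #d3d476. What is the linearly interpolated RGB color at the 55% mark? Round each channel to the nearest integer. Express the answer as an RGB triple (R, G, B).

#9bc592 → (155, 197, 146); #d3d476 → (211, 212, 118).
55% corresponds to t = 0.55.
R = 155 + 0.55 × (211 − 155) = 155 + 0.55 × 56 = 185.8 → 186
G = 197 + 0.55 × (212 − 197) = 197 + 0.55 × 15 = 205.25 → 205
B = 146 + 0.55 × (118 − 146) = 146 + 0.55 × -28 = 130.6 → 131

(186, 205, 131)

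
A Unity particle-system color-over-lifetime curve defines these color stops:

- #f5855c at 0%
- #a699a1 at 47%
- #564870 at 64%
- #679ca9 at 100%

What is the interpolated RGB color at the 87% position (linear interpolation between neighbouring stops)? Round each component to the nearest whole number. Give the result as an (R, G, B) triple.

87% lies between the 64% and 100% stops, so the local fraction is t = (87 − 64)/(100 − 64) = 23/36 ≈ 0.6389.
#564870 → (86, 72, 112); #679ca9 → (103, 156, 169).
R = 86 + 0.6389 × (103 − 86) = 96.861 → 97
G = 72 + 0.6389 × (156 − 72) = 125.668 → 126
B = 112 + 0.6389 × (169 − 112) = 148.417 → 148

(97, 126, 148)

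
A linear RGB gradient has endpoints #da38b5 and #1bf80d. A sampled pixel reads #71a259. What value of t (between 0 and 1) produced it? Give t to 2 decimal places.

0.55

Invert the lerp on the G channel (largest span, 192): t = (162 − 56) / (248 − 56) = 106/192 = 0.55208.
Check on R: (113 − 218)/(27 − 218) = 0.5497 ✓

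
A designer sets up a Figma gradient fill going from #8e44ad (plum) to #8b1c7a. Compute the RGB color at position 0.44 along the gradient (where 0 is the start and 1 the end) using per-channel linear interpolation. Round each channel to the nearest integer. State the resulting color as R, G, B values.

#8e44ad → (142, 68, 173); #8b1c7a → (139, 28, 122).
R = 142 + 0.44 × (139 − 142) = 142 + 0.44 × -3 = 140.68 → 141
G = 68 + 0.44 × (28 − 68) = 68 + 0.44 × -40 = 50.4 → 50
B = 173 + 0.44 × (122 − 173) = 173 + 0.44 × -51 = 150.56 → 151

(141, 50, 151)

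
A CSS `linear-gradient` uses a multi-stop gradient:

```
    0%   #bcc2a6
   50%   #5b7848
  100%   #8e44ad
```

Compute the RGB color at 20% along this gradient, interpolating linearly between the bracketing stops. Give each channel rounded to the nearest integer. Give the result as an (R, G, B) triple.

(149, 164, 128)

20% lies between the 0% and 50% stops, so the local fraction is t = (20 − 0)/(50 − 0) = 20/50 ≈ 0.4.
#bcc2a6 → (188, 194, 166); #5b7848 → (91, 120, 72).
R = 188 + 0.4 × (91 − 188) = 149.2 → 149
G = 194 + 0.4 × (120 − 194) = 164.4 → 164
B = 166 + 0.4 × (72 − 166) = 128.4 → 128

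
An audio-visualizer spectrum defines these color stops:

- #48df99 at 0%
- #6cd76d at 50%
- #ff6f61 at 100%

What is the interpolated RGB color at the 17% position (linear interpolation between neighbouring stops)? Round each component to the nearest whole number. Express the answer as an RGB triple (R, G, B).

17% lies between the 0% and 50% stops, so the local fraction is t = (17 − 0)/(50 − 0) = 17/50 ≈ 0.34.
#48df99 → (72, 223, 153); #6cd76d → (108, 215, 109).
R = 72 + 0.34 × (108 − 72) = 84.24 → 84
G = 223 + 0.34 × (215 − 223) = 220.28 → 220
B = 153 + 0.34 × (109 − 153) = 138.04 → 138

(84, 220, 138)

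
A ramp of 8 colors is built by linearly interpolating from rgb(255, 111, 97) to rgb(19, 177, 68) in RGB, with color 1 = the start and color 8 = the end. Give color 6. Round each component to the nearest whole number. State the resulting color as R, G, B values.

(86, 158, 76)

With 8 swatches and endpoints inclusive, swatch 6 sits at t = (6 − 1)/(8 − 1) = 5/7 ≈ 0.7143.
R = 255 + 0.7143 × (19 − 255) = 86.425 → 86
G = 111 + 0.7143 × (177 − 111) = 158.144 → 158
B = 97 + 0.7143 × (68 − 97) = 76.285 → 76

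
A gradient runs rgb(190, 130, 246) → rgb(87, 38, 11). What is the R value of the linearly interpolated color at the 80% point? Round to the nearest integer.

R = 190 + 0.8 × (87 − 190) = 107.6 → 108

108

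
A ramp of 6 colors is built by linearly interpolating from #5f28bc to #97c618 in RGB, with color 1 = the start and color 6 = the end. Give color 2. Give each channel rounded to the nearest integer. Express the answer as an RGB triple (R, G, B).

With 6 swatches and endpoints inclusive, swatch 2 sits at t = (2 − 1)/(6 − 1) = 1/5 ≈ 0.2.
#5f28bc → (95, 40, 188); #97c618 → (151, 198, 24).
R = 95 + 0.2 × (151 − 95) = 106.2 → 106
G = 40 + 0.2 × (198 − 40) = 71.6 → 72
B = 188 + 0.2 × (24 − 188) = 155.2 → 155

(106, 72, 155)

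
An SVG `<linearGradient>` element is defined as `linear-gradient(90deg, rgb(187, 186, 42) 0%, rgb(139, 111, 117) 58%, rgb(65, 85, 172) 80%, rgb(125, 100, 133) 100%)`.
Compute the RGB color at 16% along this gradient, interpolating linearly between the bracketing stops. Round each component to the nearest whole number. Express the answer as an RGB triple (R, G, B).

(174, 165, 63)

16% lies between the 0% and 58% stops, so the local fraction is t = (16 − 0)/(58 − 0) = 16/58 ≈ 0.2759.
R = 187 + 0.2759 × (139 − 187) = 173.757 → 174
G = 186 + 0.2759 × (111 − 186) = 165.308 → 165
B = 42 + 0.2759 × (117 − 42) = 62.692 → 63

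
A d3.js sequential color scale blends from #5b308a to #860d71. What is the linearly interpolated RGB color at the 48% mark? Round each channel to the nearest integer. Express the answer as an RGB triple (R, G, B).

(112, 31, 126)

#5b308a → (91, 48, 138); #860d71 → (134, 13, 113).
48% corresponds to t = 0.48.
R = 91 + 0.48 × (134 − 91) = 91 + 0.48 × 43 = 111.64 → 112
G = 48 + 0.48 × (13 − 48) = 48 + 0.48 × -35 = 31.2 → 31
B = 138 + 0.48 × (113 − 138) = 138 + 0.48 × -25 = 126 → 126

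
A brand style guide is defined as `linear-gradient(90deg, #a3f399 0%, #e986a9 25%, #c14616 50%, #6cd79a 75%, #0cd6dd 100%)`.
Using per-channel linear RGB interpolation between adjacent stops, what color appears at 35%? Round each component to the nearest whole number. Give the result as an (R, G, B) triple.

35% lies between the 25% and 50% stops, so the local fraction is t = (35 − 25)/(50 − 25) = 10/25 ≈ 0.4.
#e986a9 → (233, 134, 169); #c14616 → (193, 70, 22).
R = 233 + 0.4 × (193 − 233) = 217 → 217
G = 134 + 0.4 × (70 − 134) = 108.4 → 108
B = 169 + 0.4 × (22 − 169) = 110.2 → 110

(217, 108, 110)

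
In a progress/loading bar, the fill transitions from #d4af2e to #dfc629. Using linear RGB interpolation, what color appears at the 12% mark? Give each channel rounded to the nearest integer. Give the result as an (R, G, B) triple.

#d4af2e → (212, 175, 46); #dfc629 → (223, 198, 41).
12% corresponds to t = 0.12.
R = 212 + 0.12 × (223 − 212) = 212 + 0.12 × 11 = 213.32 → 213
G = 175 + 0.12 × (198 − 175) = 175 + 0.12 × 23 = 177.76 → 178
B = 46 + 0.12 × (41 − 46) = 46 + 0.12 × -5 = 45.4 → 45
So the blended color is (213, 178, 45), about #d5b22d.

(213, 178, 45)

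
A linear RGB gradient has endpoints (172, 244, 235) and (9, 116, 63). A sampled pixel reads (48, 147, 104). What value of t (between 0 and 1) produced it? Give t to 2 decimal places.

Invert the lerp on the B channel (largest span, 172): t = (104 − 235) / (63 − 235) = -131/-172 = 0.76163.
Check on R: (48 − 172)/(9 − 172) = 0.7607 ✓

0.76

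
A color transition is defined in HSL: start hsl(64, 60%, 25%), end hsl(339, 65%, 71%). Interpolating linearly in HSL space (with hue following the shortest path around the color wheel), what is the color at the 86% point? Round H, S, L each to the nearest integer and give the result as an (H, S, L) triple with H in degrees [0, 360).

(351, 64, 65)

Hue: 339 − 64 = 275°, but |275| > 180 so the shorter arc goes the other way: Δh = 275 − 360 = -85°.
H = 64 + 0.86 × (-85) = -9.1 → -9 → -9 mod 360 = 351°
S = 60 + 0.86 × (65 − 60) = 64.3 → 64%
L = 25 + 0.86 × (71 − 25) = 64.56 → 65%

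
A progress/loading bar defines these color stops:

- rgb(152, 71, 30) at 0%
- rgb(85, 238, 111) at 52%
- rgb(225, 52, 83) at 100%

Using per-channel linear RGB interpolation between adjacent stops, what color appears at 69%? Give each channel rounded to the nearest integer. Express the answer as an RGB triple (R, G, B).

69% lies between the 52% and 100% stops, so the local fraction is t = (69 − 52)/(100 − 52) = 17/48 ≈ 0.3542.
R = 85 + 0.3542 × (225 − 85) = 134.588 → 135
G = 238 + 0.3542 × (52 − 238) = 172.119 → 172
B = 111 + 0.3542 × (83 − 111) = 101.082 → 101

(135, 172, 101)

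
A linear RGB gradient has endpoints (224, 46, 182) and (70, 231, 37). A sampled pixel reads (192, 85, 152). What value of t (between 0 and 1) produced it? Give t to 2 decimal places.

Invert the lerp on the G channel (largest span, 185): t = (85 − 46) / (231 − 46) = 39/185 = 0.21081.
Check on R: (192 − 224)/(70 − 224) = 0.2078 ✓

0.21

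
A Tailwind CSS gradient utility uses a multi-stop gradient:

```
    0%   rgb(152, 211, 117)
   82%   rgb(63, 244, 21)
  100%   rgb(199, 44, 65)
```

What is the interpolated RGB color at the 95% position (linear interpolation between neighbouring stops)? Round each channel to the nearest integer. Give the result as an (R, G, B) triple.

95% lies between the 82% and 100% stops, so the local fraction is t = (95 − 82)/(100 − 82) = 13/18 ≈ 0.7222.
R = 63 + 0.7222 × (199 − 63) = 161.219 → 161
G = 244 + 0.7222 × (44 − 244) = 99.56 → 100
B = 21 + 0.7222 × (65 − 21) = 52.777 → 53

(161, 100, 53)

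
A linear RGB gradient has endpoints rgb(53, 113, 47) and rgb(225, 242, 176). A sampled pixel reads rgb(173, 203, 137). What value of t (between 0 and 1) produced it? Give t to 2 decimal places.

Invert the lerp on the R channel (largest span, 172): t = (173 − 53) / (225 − 53) = 120/172 = 0.69767.
Check on G: (203 − 113)/(242 − 113) = 0.6977 ✓

0.70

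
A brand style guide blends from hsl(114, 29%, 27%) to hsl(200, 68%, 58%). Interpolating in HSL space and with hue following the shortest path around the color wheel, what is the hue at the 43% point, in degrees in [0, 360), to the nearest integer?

151

Hue arc: Δh = 200 − 114 = 86° (|Δh| ≤ 180, already the shorter path).
H = 114 + 0.43 × (86) = 150.98 → 151°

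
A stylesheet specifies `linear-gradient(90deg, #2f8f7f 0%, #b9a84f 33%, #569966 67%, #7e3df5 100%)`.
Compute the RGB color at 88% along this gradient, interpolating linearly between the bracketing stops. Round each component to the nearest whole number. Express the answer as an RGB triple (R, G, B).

(111, 94, 193)

88% lies between the 67% and 100% stops, so the local fraction is t = (88 − 67)/(100 − 67) = 21/33 ≈ 0.6364.
#569966 → (86, 153, 102); #7e3df5 → (126, 61, 245).
R = 86 + 0.6364 × (126 − 86) = 111.456 → 111
G = 153 + 0.6364 × (61 − 153) = 94.451 → 94
B = 102 + 0.6364 × (245 − 102) = 193.005 → 193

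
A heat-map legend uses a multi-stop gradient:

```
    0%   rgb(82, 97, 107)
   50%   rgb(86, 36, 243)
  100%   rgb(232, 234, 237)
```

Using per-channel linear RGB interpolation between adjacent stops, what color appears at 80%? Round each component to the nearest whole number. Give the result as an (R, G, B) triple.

80% lies between the 50% and 100% stops, so the local fraction is t = (80 − 50)/(100 − 50) = 30/50 ≈ 0.6.
R = 86 + 0.6 × (232 − 86) = 173.6 → 174
G = 36 + 0.6 × (234 − 36) = 154.8 → 155
B = 243 + 0.6 × (237 − 243) = 239.4 → 239

(174, 155, 239)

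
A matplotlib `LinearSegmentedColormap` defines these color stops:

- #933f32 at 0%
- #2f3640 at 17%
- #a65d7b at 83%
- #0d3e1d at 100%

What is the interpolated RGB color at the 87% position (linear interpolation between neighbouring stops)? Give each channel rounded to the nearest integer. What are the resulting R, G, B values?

(130, 86, 101)

87% lies between the 83% and 100% stops, so the local fraction is t = (87 − 83)/(100 − 83) = 4/17 ≈ 0.2353.
#a65d7b → (166, 93, 123); #0d3e1d → (13, 62, 29).
R = 166 + 0.2353 × (13 − 166) = 129.999 → 130
G = 93 + 0.2353 × (62 − 93) = 85.706 → 86
B = 123 + 0.2353 × (29 − 123) = 100.882 → 101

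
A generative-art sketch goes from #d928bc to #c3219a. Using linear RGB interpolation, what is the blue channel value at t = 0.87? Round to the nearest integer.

158

B₁ = 188 (from #d928bc), B₂ = 154 (from #c3219a).
B = 188 + 0.87 × (154 − 188) = 158.42 → 158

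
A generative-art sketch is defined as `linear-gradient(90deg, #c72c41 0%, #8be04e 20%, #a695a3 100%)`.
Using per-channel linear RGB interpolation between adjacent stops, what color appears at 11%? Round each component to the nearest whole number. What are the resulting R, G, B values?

(166, 143, 72)

11% lies between the 0% and 20% stops, so the local fraction is t = (11 − 0)/(20 − 0) = 11/20 ≈ 0.55.
#c72c41 → (199, 44, 65); #8be04e → (139, 224, 78).
R = 199 + 0.55 × (139 − 199) = 166 → 166
G = 44 + 0.55 × (224 − 44) = 143 → 143
B = 65 + 0.55 × (78 − 65) = 72.15 → 72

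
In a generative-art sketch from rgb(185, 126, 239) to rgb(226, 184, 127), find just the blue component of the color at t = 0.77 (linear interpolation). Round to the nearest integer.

B = 239 + 0.77 × (127 − 239) = 152.76 → 153

153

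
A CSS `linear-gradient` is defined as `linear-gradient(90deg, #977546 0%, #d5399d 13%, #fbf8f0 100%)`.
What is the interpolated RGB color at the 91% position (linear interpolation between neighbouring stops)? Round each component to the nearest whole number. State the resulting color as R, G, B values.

(247, 228, 231)

91% lies between the 13% and 100% stops, so the local fraction is t = (91 − 13)/(100 − 13) = 78/87 ≈ 0.8966.
#d5399d → (213, 57, 157); #fbf8f0 → (251, 248, 240).
R = 213 + 0.8966 × (251 − 213) = 247.071 → 247
G = 57 + 0.8966 × (248 − 57) = 228.251 → 228
B = 157 + 0.8966 × (240 − 157) = 231.418 → 231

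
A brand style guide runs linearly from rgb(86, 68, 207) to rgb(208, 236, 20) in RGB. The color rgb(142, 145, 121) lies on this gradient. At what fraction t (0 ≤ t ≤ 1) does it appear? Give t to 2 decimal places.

0.46

Invert the lerp on the B channel (largest span, 187): t = (121 − 207) / (20 − 207) = -86/-187 = 0.45989.
Check on R: (142 − 86)/(208 − 86) = 0.459 ✓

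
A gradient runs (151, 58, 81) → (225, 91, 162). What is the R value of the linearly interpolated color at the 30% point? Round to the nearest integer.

173

R = 151 + 0.3 × (225 − 151) = 173.2 → 173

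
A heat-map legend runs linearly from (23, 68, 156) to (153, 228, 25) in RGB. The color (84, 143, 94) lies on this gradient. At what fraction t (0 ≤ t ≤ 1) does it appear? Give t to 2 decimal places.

Invert the lerp on the G channel (largest span, 160): t = (143 − 68) / (228 − 68) = 75/160 = 0.46875.
Check on R: (84 − 23)/(153 − 23) = 0.4692 ✓

0.47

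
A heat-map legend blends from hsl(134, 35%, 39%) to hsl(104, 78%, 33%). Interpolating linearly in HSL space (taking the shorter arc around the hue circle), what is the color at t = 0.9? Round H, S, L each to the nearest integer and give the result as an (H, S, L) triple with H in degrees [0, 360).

(107, 74, 34)

Hue arc: Δh = 104 − 134 = -30° (|Δh| ≤ 180, already the shorter path).
H = 134 + 0.9 × (-30) = 107 → 107°
S = 35 + 0.9 × (78 − 35) = 73.7 → 74%
L = 39 + 0.9 × (33 − 39) = 33.6 → 34%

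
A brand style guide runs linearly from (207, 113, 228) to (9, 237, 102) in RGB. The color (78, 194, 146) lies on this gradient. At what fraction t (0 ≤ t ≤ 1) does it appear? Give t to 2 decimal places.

0.65

Invert the lerp on the R channel (largest span, 198): t = (78 − 207) / (9 − 207) = -129/-198 = 0.65152.
Check on G: (194 − 113)/(237 − 113) = 0.6532 ✓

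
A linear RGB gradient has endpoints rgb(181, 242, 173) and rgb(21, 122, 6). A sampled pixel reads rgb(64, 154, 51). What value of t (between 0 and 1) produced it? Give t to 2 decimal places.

0.73

Invert the lerp on the B channel (largest span, 167): t = (51 − 173) / (6 − 173) = -122/-167 = 0.73054.
Check on R: (64 − 181)/(21 − 181) = 0.7312 ✓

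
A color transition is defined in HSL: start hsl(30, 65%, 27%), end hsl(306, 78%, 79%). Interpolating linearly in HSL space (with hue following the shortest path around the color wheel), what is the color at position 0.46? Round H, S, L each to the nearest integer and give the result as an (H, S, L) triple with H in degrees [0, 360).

Hue: 306 − 30 = 276°, but |276| > 180 so the shorter arc goes the other way: Δh = 276 − 360 = -84°.
H = 30 + 0.46 × (-84) = -8.64 → -9 → -9 mod 360 = 351°
S = 65 + 0.46 × (78 − 65) = 70.98 → 71%
L = 27 + 0.46 × (79 − 27) = 50.92 → 51%

(351, 71, 51)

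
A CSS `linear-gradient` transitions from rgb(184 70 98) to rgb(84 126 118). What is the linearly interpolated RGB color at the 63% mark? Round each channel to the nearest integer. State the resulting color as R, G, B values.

(121, 105, 111)

63% corresponds to t = 0.63.
R = 184 + 0.63 × (84 − 184) = 184 + 0.63 × -100 = 121 → 121
G = 70 + 0.63 × (126 − 70) = 70 + 0.63 × 56 = 105.28 → 105
B = 98 + 0.63 × (118 − 98) = 98 + 0.63 × 20 = 110.6 → 111
So the blended color is (121, 105, 111), about #79696f.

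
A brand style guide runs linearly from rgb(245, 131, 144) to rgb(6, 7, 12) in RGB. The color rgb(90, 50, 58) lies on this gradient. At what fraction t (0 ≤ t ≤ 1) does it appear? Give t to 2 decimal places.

0.65

Invert the lerp on the R channel (largest span, 239): t = (90 − 245) / (6 − 245) = -155/-239 = 0.64854.
Check on G: (50 − 131)/(7 − 131) = 0.6532 ✓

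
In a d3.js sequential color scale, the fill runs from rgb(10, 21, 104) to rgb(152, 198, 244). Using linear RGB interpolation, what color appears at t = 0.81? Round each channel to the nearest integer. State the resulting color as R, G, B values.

R = 10 + 0.81 × (152 − 10) = 10 + 0.81 × 142 = 125.02 → 125
G = 21 + 0.81 × (198 − 21) = 21 + 0.81 × 177 = 164.37 → 164
B = 104 + 0.81 × (244 − 104) = 104 + 0.81 × 140 = 217.4 → 217

(125, 164, 217)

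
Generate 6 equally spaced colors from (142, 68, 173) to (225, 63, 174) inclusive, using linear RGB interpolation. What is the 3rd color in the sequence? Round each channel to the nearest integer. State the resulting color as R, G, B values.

With 6 swatches and endpoints inclusive, swatch 3 sits at t = (3 − 1)/(6 − 1) = 2/5 ≈ 0.4.
R = 142 + 0.4 × (225 − 142) = 175.2 → 175
G = 68 + 0.4 × (63 − 68) = 66 → 66
B = 173 + 0.4 × (174 − 173) = 173.4 → 173

(175, 66, 173)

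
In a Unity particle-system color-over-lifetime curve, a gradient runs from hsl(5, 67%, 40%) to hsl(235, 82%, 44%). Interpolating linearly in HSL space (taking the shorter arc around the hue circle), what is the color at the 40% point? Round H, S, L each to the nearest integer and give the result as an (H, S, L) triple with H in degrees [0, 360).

Hue: 235 − 5 = 230°, but |230| > 180 so the shorter arc goes the other way: Δh = 230 − 360 = -130°.
H = 5 + 0.4 × (-130) = -47 → -47 → -47 mod 360 = 313°
S = 67 + 0.4 × (82 − 67) = 73 → 73%
L = 40 + 0.4 × (44 − 40) = 41.6 → 42%

(313, 73, 42)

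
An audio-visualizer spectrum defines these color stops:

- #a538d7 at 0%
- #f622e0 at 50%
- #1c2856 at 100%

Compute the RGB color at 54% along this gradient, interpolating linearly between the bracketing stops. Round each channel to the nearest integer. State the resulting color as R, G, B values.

(229, 34, 213)

54% lies between the 50% and 100% stops, so the local fraction is t = (54 − 50)/(100 − 50) = 4/50 ≈ 0.08.
#f622e0 → (246, 34, 224); #1c2856 → (28, 40, 86).
R = 246 + 0.08 × (28 − 246) = 228.56 → 229
G = 34 + 0.08 × (40 − 34) = 34.48 → 34
B = 224 + 0.08 × (86 − 224) = 212.96 → 213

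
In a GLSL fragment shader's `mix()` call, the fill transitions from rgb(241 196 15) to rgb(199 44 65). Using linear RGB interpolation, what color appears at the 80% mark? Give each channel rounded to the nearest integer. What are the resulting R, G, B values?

(207, 74, 55)

80% corresponds to t = 0.8.
R = 241 + 0.8 × (199 − 241) = 241 + 0.8 × -42 = 207.4 → 207
G = 196 + 0.8 × (44 − 196) = 196 + 0.8 × -152 = 74.4 → 74
B = 15 + 0.8 × (65 − 15) = 15 + 0.8 × 50 = 55 → 55
So the blended color is (207, 74, 55), about #cf4a37.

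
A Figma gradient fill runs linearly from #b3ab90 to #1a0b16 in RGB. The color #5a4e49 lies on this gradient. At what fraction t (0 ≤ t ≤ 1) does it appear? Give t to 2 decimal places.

Invert the lerp on the G channel (largest span, 160): t = (78 − 171) / (11 − 171) = -93/-160 = 0.58125.
Check on R: (90 − 179)/(26 − 179) = 0.5817 ✓

0.58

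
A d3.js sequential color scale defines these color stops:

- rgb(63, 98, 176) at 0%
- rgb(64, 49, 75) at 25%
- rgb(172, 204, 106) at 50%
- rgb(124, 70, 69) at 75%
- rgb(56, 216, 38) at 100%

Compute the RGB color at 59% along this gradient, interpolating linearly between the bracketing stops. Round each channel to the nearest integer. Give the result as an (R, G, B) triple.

(155, 156, 93)

59% lies between the 50% and 75% stops, so the local fraction is t = (59 − 50)/(75 − 50) = 9/25 ≈ 0.36.
R = 172 + 0.36 × (124 − 172) = 154.72 → 155
G = 204 + 0.36 × (70 − 204) = 155.76 → 156
B = 106 + 0.36 × (69 − 106) = 92.68 → 93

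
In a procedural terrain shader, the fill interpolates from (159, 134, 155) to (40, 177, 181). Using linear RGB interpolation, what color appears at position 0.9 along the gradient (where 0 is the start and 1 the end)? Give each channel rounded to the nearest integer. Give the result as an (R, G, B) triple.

(52, 173, 178)

R = 159 + 0.9 × (40 − 159) = 159 + 0.9 × -119 = 51.9 → 52
G = 134 + 0.9 × (177 − 134) = 134 + 0.9 × 43 = 172.7 → 173
B = 155 + 0.9 × (181 − 155) = 155 + 0.9 × 26 = 178.4 → 178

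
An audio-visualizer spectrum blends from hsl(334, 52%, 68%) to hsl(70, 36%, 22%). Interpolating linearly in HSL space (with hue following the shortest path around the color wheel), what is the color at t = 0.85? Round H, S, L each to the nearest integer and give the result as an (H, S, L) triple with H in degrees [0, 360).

(56, 38, 29)

Hue: 70 − 334 = -264°, but |-264| > 180 so the shorter arc goes the other way: Δh = -264 + 360 = 96°.
H = 334 + 0.85 × (96) = 415.6 → 416 → 416 mod 360 = 56°
S = 52 + 0.85 × (36 − 52) = 38.4 → 38%
L = 68 + 0.85 × (22 − 68) = 28.9 → 29%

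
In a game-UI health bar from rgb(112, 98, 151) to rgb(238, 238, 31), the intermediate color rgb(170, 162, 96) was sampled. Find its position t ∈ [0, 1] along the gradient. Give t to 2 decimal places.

0.46

Invert the lerp on the G channel (largest span, 140): t = (162 − 98) / (238 − 98) = 64/140 = 0.45714.
Check on R: (170 − 112)/(238 − 112) = 0.4603 ✓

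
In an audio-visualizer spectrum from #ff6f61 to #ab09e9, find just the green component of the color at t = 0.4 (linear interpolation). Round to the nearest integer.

G₁ = 111 (from #ff6f61), G₂ = 9 (from #ab09e9).
G = 111 + 0.4 × (9 − 111) = 70.2 → 70

70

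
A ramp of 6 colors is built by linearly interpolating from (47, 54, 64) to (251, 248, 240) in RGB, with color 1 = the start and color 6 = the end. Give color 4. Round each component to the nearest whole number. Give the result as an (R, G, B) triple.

(169, 170, 170)

With 6 swatches and endpoints inclusive, swatch 4 sits at t = (4 − 1)/(6 − 1) = 3/5 ≈ 0.6.
R = 47 + 0.6 × (251 − 47) = 169.4 → 169
G = 54 + 0.6 × (248 − 54) = 170.4 → 170
B = 64 + 0.6 × (240 − 64) = 169.6 → 170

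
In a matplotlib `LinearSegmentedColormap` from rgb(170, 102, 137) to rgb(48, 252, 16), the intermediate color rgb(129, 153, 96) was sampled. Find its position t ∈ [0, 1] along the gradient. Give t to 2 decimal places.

Invert the lerp on the G channel (largest span, 150): t = (153 − 102) / (252 − 102) = 51/150 = 0.34.
Check on R: (129 − 170)/(48 − 170) = 0.3361 ✓

0.34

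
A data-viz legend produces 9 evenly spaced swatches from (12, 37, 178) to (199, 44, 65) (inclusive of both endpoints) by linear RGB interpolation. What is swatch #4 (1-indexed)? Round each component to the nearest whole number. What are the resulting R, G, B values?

(82, 40, 136)

With 9 swatches and endpoints inclusive, swatch 4 sits at t = (4 − 1)/(9 − 1) = 3/8 ≈ 0.375.
R = 12 + 0.375 × (199 − 12) = 82.125 → 82
G = 37 + 0.375 × (44 − 37) = 39.625 → 40
B = 178 + 0.375 × (65 − 178) = 135.625 → 136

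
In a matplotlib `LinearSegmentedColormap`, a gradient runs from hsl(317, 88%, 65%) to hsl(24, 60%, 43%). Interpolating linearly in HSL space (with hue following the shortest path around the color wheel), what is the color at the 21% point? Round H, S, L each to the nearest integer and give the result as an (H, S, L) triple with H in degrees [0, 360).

(331, 82, 60)

Hue: 24 − 317 = -293°, but |-293| > 180 so the shorter arc goes the other way: Δh = -293 + 360 = 67°.
H = 317 + 0.21 × (67) = 331.07 → 331°
S = 88 + 0.21 × (60 − 88) = 82.12 → 82%
L = 65 + 0.21 × (43 − 65) = 60.38 → 60%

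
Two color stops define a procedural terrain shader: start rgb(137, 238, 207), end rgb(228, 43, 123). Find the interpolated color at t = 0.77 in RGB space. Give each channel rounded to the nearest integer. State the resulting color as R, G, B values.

(207, 88, 142)

R = 137 + 0.77 × (228 − 137) = 137 + 0.77 × 91 = 207.07 → 207
G = 238 + 0.77 × (43 − 238) = 238 + 0.77 × -195 = 87.85 → 88
B = 207 + 0.77 × (123 − 207) = 207 + 0.77 × -84 = 142.32 → 142
So the blended color is (207, 88, 142), about #cf588e.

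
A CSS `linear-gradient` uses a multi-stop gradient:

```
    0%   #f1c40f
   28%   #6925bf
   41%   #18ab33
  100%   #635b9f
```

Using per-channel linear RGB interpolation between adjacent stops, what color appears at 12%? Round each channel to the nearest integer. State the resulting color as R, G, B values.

(183, 128, 90)

12% lies between the 0% and 28% stops, so the local fraction is t = (12 − 0)/(28 − 0) = 12/28 ≈ 0.4286.
#f1c40f → (241, 196, 15); #6925bf → (105, 37, 191).
R = 241 + 0.4286 × (105 − 241) = 182.71 → 183
G = 196 + 0.4286 × (37 − 196) = 127.853 → 128
B = 15 + 0.4286 × (191 − 15) = 90.434 → 90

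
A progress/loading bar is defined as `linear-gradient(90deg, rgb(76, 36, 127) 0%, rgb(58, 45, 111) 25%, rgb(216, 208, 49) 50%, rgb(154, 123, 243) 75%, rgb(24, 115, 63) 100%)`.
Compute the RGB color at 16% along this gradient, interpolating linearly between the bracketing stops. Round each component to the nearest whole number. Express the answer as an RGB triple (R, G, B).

(64, 42, 117)

16% lies between the 0% and 25% stops, so the local fraction is t = (16 − 0)/(25 − 0) = 16/25 ≈ 0.64.
R = 76 + 0.64 × (58 − 76) = 64.48 → 64
G = 36 + 0.64 × (45 − 36) = 41.76 → 42
B = 127 + 0.64 × (111 − 127) = 116.76 → 117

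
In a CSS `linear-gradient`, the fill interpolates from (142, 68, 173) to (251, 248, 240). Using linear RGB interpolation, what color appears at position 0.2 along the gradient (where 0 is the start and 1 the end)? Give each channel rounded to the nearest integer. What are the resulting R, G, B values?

(164, 104, 186)

R = 142 + 0.2 × (251 − 142) = 142 + 0.2 × 109 = 163.8 → 164
G = 68 + 0.2 × (248 − 68) = 68 + 0.2 × 180 = 104 → 104
B = 173 + 0.2 × (240 − 173) = 173 + 0.2 × 67 = 186.4 → 186
So the blended color is (164, 104, 186), about #a468ba.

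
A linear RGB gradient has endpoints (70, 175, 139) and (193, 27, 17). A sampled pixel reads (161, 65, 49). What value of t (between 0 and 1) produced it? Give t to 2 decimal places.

Invert the lerp on the G channel (largest span, 148): t = (65 − 175) / (27 − 175) = -110/-148 = 0.74324.
Check on R: (161 − 70)/(193 − 70) = 0.7398 ✓

0.74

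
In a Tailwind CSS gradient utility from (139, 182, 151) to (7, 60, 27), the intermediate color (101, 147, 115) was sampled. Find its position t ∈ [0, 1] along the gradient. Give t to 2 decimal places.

Invert the lerp on the R channel (largest span, 132): t = (101 − 139) / (7 − 139) = -38/-132 = 0.28788.
Check on G: (147 − 182)/(60 − 182) = 0.2869 ✓

0.29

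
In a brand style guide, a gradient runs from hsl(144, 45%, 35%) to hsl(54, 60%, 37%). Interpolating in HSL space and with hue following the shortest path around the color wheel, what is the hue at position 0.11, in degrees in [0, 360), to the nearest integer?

Hue arc: Δh = 54 − 144 = -90° (|Δh| ≤ 180, already the shorter path).
H = 144 + 0.11 × (-90) = 134.1 → 134°

134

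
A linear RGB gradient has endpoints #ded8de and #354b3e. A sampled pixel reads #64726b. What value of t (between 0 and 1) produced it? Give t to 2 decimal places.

0.72

Invert the lerp on the R channel (largest span, 169): t = (100 − 222) / (53 − 222) = -122/-169 = 0.72189.
Check on G: (114 − 216)/(75 − 216) = 0.7234 ✓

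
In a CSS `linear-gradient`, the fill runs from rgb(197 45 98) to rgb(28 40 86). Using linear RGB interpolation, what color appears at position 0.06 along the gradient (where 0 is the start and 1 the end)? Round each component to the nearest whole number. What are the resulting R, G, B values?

R = 197 + 0.06 × (28 − 197) = 197 + 0.06 × -169 = 186.86 → 187
G = 45 + 0.06 × (40 − 45) = 45 + 0.06 × -5 = 44.7 → 45
B = 98 + 0.06 × (86 − 98) = 98 + 0.06 × -12 = 97.28 → 97

(187, 45, 97)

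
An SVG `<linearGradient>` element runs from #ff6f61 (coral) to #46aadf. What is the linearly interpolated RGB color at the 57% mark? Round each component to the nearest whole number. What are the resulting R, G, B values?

(150, 145, 169)

#ff6f61 → (255, 111, 97); #46aadf → (70, 170, 223).
57% corresponds to t = 0.57.
R = 255 + 0.57 × (70 − 255) = 255 + 0.57 × -185 = 149.55 → 150
G = 111 + 0.57 × (170 − 111) = 111 + 0.57 × 59 = 144.63 → 145
B = 97 + 0.57 × (223 − 97) = 97 + 0.57 × 126 = 168.82 → 169
So the blended color is (150, 145, 169), about #9691a9.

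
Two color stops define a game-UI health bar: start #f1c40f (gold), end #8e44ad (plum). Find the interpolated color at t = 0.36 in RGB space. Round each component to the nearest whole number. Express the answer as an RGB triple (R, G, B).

#f1c40f → (241, 196, 15); #8e44ad → (142, 68, 173).
R = 241 + 0.36 × (142 − 241) = 241 + 0.36 × -99 = 205.36 → 205
G = 196 + 0.36 × (68 − 196) = 196 + 0.36 × -128 = 149.92 → 150
B = 15 + 0.36 × (173 − 15) = 15 + 0.36 × 158 = 71.88 → 72

(205, 150, 72)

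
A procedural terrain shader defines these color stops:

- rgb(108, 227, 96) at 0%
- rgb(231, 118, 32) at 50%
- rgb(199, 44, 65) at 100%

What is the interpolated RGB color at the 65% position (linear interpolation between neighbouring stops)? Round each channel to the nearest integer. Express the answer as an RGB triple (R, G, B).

(221, 96, 42)

65% lies between the 50% and 100% stops, so the local fraction is t = (65 − 50)/(100 − 50) = 15/50 ≈ 0.3.
R = 231 + 0.3 × (199 − 231) = 221.4 → 221
G = 118 + 0.3 × (44 − 118) = 95.8 → 96
B = 32 + 0.3 × (65 − 32) = 41.9 → 42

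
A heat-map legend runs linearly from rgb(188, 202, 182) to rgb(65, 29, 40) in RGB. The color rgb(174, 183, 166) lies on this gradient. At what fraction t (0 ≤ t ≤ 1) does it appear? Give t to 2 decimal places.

Invert the lerp on the G channel (largest span, 173): t = (183 − 202) / (29 − 202) = -19/-173 = 0.10983.
Check on R: (174 − 188)/(65 − 188) = 0.1138 ✓

0.11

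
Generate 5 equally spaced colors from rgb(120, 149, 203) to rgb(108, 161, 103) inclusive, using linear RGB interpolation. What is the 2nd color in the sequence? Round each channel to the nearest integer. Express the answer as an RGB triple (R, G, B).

(117, 152, 178)

With 5 swatches and endpoints inclusive, swatch 2 sits at t = (2 − 1)/(5 − 1) = 1/4 ≈ 0.25.
R = 120 + 0.25 × (108 − 120) = 117 → 117
G = 149 + 0.25 × (161 − 149) = 152 → 152
B = 203 + 0.25 × (103 − 203) = 178 → 178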